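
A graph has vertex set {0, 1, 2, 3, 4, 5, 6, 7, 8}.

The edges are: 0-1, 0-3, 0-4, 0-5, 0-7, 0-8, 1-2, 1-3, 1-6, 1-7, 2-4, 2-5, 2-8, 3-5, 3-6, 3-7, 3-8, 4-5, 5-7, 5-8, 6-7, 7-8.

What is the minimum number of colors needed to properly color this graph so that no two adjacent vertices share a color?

0, 3, 5, 7, 8 are mutually adjacent (a clique of size 5), so at least 5 colors are needed.
5 colors suffice: color a → {1, 5}; color b → {2, 7}; color c → {0, 6}; color d → {3, 4}; color e → {8}. Every edge joins two different colors.

5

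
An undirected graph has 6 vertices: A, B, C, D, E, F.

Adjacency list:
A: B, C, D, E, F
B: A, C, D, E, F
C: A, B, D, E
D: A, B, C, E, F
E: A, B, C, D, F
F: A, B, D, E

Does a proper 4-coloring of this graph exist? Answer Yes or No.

No

A, B, D, E, F form a clique, so at least 5 colors are needed.
So 4 colors are not enough.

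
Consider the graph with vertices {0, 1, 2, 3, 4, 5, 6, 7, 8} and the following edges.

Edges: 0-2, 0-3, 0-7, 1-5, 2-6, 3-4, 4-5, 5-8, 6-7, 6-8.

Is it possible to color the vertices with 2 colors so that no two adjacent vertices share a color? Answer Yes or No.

The cycle 6-2-0-3-4-5-8-6 has odd length 7, so it cannot be 2-colored; at least 3 colors are needed.
So 2 colors are not enough.

No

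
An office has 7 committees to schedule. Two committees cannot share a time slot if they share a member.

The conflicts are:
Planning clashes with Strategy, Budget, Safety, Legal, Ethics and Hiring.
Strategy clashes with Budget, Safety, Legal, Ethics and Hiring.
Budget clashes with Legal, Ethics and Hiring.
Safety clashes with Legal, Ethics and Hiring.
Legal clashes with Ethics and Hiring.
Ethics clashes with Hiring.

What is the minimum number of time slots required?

6

Planning, Strategy, Budget, Legal, Ethics, Hiring all conflict with each other, so at least 6 time slots are needed.
6 time slots suffice: time slot 1 → {Strategy}; time slot 2 → {Hiring}; time slot 3 → {Planning}; time slot 4 → {Legal}; time slot 5 → {Ethics}; time slot 6 → {Budget, Safety}. No two conflicting committees share a time slot.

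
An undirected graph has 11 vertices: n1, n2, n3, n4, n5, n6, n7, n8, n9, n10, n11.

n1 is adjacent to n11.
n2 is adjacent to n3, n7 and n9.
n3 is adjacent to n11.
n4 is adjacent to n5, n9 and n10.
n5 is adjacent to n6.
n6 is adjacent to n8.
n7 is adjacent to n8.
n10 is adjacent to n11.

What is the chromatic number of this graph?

3

The cycle n4-n9-n2-n7-n8-n6-n5-n4 has odd length 7, so it cannot be 2-colored; at least 3 colors are needed.
One proper 3-coloring: n1=2, n2=1, n3=2, n4=1, n5=2, n6=1, n7=2, n8=3, n9=2, n10=2, n11=1. Each edge has distinct colors on its endpoints.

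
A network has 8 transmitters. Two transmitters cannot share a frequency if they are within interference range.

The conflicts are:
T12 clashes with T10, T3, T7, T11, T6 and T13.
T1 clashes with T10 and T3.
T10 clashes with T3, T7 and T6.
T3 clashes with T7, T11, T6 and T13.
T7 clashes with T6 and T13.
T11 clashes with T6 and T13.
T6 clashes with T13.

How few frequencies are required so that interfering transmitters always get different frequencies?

5

T12, T3, T11, T6, T13 are mutually in conflict, so at least 5 frequencies are needed.
Using 5 frequencies: T12=2, T1=2, T10=4, T3=1, T7=5, T11=5, T6=3, T13=4. Every pair that conflicts lands in different frequencies.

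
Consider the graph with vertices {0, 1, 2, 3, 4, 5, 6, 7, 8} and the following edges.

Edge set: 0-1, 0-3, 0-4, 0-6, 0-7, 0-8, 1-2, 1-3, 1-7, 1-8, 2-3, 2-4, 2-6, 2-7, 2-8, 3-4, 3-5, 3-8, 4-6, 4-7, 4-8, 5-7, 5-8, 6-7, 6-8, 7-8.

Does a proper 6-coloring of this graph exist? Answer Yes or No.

The chromatic number is 5. 0, 4, 6, 7, 8 are mutually adjacent (a clique of size 5), so at least 5 colors are needed.
5 colors suffice: color red → {8}; color blue → {3, 7}; color green → {0, 2, 5}; color yellow → {1, 4}; color purple → {6}.
Since 6 ≥ 5, a proper 6-coloring certainly exists.

Yes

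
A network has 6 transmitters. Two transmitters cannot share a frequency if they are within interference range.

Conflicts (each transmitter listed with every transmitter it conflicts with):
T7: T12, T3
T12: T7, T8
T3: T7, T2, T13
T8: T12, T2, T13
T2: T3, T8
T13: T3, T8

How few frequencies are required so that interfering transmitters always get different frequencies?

3

The cycle T12-T8-T2-T3-T7-T12 has odd length 5, so it cannot be 2-colored; at least 3 frequencies are needed.
3 frequencies suffice: frequency 1 → {T3, T8}; frequency 2 → {T7, T2, T13}; frequency 3 → {T12}. No two conflicting transmitters share a frequency.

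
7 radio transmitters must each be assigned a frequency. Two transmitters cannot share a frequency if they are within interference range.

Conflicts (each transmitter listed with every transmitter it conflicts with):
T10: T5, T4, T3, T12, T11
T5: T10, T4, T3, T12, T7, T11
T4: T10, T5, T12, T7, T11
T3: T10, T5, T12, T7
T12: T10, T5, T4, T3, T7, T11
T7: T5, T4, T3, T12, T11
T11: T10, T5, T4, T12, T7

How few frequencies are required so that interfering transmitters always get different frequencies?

5

T10, T5, T4, T12, T11 pairwise conflict, so at least 5 frequencies are needed.
5 frequencies suffice: frequency 1 → {T12}; frequency 2 → {T5}; frequency 3 → {T4, T3}; frequency 4 → {T11}; frequency 5 → {T10, T7}. Each listed conflict is separated.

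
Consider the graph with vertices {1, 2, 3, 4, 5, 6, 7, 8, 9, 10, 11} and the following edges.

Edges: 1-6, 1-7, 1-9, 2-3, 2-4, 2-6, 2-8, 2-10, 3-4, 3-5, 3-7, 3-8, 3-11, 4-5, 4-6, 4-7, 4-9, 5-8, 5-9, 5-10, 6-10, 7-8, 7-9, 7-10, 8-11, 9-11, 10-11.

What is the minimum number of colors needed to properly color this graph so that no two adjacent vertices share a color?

3, 5, 8 are mutually adjacent, so at least 3 colors are needed.
3 colors suffice: color a → {1, 4, 8, 10}; color b → {2, 5, 7, 11}; color c → {3, 6, 9}. No two adjacent vertices share a color.

3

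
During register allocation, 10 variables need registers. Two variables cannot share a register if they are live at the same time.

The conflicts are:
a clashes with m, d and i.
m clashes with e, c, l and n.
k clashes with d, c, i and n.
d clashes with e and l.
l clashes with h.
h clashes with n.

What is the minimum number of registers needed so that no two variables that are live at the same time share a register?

3

The cycle d-l-m-n-k-d has odd length 5, so it cannot be 2-colored; at least 3 registers are needed.
3 registers suffice: register 1 → {m, d, i, h}; register 2 → {a, k, e, l}; register 3 → {c, n}. Every pair that conflicts lands in different registers.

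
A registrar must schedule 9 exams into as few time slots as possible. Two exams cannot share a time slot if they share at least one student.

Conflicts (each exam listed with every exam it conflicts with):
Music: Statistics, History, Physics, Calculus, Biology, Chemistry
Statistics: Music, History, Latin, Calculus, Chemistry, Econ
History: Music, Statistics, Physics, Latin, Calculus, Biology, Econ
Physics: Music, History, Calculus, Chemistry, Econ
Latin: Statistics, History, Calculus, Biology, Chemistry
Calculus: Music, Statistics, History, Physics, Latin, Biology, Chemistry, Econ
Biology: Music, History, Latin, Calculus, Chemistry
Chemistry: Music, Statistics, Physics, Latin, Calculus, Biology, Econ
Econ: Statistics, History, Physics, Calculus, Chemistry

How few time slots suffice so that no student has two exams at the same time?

4

Music, History, Calculus, Biology pairwise conflict, so at least 4 time slots are needed.
4 time slots suffice: time slot 1 → {Calculus}; time slot 2 → {History, Chemistry}; time slot 3 → {Statistics, Physics, Biology}; time slot 4 → {Music, Latin, Econ}. Every pair that conflicts lands in different time slots.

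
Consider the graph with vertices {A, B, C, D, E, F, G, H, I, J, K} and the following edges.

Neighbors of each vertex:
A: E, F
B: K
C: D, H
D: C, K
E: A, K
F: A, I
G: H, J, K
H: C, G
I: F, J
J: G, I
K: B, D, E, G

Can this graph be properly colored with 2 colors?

No

The cycle H-G-K-D-C-H has odd length 5, so it cannot be 2-colored; at least 3 colors are needed.
So 2 colors are not enough.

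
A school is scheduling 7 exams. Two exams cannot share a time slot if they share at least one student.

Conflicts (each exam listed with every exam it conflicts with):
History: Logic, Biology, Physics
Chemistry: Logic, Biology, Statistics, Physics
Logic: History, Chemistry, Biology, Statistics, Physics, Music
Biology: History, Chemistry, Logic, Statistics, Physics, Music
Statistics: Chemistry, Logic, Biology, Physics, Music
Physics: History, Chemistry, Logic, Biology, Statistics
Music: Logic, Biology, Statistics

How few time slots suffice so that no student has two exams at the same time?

Chemistry, Logic, Biology, Statistics, Physics pairwise conflict, so at least 5 time slots are needed.
A valid assignment using 5 time slots: History=3, Chemistry=5, Logic=1, Biology=2, Statistics=3, Physics=4, Music=4. No two conflicting exams share a time slot.

5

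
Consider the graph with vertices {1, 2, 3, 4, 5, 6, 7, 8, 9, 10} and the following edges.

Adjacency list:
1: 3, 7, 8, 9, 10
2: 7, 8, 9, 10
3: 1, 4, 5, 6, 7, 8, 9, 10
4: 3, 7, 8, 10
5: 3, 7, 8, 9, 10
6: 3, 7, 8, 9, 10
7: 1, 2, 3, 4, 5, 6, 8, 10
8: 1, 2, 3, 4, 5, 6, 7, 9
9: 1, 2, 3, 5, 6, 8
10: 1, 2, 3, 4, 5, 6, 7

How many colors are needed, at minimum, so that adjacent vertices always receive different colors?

1, 3, 8, 9 form a clique, so at least 4 colors are needed.
4 colors suffice: color red → {7, 9}; color blue → {2, 3}; color green → {8, 10}; color yellow → {1, 4, 5, 6}. Each edge has distinct colors on its endpoints.

4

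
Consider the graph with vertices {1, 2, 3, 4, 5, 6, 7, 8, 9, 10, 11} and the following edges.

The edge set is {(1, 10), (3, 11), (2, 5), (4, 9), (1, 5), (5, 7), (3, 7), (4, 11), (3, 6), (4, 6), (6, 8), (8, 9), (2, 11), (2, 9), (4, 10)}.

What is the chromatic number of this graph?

3

The cycle 5-2-11-3-7-5 has odd length 5, so it cannot be 2-colored; at least 3 colors are needed.
3 colors suffice: color red → {3, 4, 5, 8}; color blue → {6, 7, 9, 10, 11}; color green → {1, 2}. Each edge has distinct colors on its endpoints.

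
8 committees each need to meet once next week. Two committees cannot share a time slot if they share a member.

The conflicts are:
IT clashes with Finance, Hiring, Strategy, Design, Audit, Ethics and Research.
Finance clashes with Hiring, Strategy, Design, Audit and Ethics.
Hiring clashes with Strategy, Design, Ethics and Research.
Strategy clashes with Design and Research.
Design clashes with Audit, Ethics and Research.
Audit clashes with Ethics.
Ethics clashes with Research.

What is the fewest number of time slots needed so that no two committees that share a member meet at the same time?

IT, Finance, Design, Audit, Ethics pairwise conflict, so at least 5 time slots are needed.
5 time slots suffice: time slot 1 → {IT}; time slot 2 → {Design}; time slot 3 → {Finance, Research}; time slot 4 → {Hiring, Audit}; time slot 5 → {Strategy, Ethics}. Each listed conflict is separated.

5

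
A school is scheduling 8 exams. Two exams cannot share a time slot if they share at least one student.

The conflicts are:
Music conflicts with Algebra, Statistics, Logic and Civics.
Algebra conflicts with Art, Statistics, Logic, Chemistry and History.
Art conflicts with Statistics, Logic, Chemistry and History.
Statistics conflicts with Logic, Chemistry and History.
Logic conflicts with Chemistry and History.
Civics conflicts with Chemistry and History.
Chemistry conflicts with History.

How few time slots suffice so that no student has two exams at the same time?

Algebra, Art, Statistics, Logic, Chemistry, History pairwise conflict, so at least 6 time slots are needed.
6 time slots suffice: time slot 1 → {Music, Chemistry}; time slot 2 → {History}; time slot 3 → {Algebra, Civics}; time slot 4 → {Statistics}; time slot 5 → {Logic}; time slot 6 → {Art}. Each listed conflict is separated.

6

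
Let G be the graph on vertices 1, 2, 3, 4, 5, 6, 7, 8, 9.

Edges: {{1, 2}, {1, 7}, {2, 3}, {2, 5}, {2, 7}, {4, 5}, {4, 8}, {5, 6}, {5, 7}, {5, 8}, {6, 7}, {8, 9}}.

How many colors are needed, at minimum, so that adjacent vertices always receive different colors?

3

4, 5, 8 are pairwise adjacent, so at least 3 colors are needed.
3 colors suffice: color red → {1, 3, 5, 9}; color blue → {2, 6, 8}; color green → {4, 7}. No two adjacent vertices share a color.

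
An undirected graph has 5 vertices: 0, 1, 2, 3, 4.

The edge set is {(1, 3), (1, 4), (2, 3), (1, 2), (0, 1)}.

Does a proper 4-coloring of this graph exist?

The chromatic number is 3. 1, 2, 3 are mutually adjacent, so at least 3 colors are needed.
3 colors suffice: color red → {1}; color blue → {0, 2, 4}; color green → {3}.
Since 4 ≥ 3, a proper 4-coloring certainly exists.

Yes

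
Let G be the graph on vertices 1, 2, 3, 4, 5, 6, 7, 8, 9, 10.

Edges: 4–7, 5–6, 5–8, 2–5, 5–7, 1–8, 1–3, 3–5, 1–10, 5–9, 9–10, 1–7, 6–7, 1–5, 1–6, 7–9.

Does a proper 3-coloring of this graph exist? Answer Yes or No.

No

1, 5, 6, 7 are pairwise adjacent (a clique of size 4), so at least 4 colors are needed.
So 3 colors are not enough.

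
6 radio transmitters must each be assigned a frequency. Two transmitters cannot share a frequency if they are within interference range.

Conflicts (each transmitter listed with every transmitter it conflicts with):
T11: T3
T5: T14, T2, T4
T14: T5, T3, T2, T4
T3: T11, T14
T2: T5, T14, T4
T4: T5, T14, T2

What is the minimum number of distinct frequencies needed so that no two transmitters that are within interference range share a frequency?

4

T5, T14, T2, T4 all conflict with each other, so at least 4 frequencies are needed.
A valid assignment using 4 frequencies: T11=1, T5=3, T14=1, T3=2, T2=2, T4=4. Every pair that conflicts lands in different frequencies.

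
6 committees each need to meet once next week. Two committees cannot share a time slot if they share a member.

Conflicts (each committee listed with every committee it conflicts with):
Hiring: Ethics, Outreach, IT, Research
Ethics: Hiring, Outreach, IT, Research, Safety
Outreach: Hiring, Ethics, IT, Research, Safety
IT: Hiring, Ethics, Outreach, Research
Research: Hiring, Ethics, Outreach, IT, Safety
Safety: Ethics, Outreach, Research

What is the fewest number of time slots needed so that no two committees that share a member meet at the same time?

Hiring, Ethics, Outreach, IT, Research all conflict with each other, so at least 5 time slots are needed.
5 time slots suffice: time slot 1 → {Research}; time slot 2 → {Ethics}; time slot 3 → {Outreach}; time slot 4 → {Hiring, Safety}; time slot 5 → {IT}. No two conflicting committees share a time slot.

5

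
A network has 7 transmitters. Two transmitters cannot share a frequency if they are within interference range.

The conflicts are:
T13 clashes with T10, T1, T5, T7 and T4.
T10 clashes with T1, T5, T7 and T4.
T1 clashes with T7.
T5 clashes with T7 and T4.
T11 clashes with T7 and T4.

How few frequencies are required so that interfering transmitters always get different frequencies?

4

T13, T10, T1, T7 are mutually in conflict, so at least 4 frequencies are needed.
A valid assignment using 4 frequencies: T13=3, T10=1, T1=4, T5=4, T11=1, T7=2, T4=2. Every pair that conflicts lands in different frequencies.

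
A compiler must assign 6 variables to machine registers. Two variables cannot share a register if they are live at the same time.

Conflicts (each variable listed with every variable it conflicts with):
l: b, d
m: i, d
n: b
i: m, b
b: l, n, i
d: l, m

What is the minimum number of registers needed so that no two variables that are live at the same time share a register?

The cycle i-b-l-d-m-i has odd length 5, so it cannot be 2-colored; at least 3 registers are needed.
3 registers suffice: register 1 → {m, b}; register 2 → {l, n, i}; register 3 → {d}. Each listed conflict is separated.

3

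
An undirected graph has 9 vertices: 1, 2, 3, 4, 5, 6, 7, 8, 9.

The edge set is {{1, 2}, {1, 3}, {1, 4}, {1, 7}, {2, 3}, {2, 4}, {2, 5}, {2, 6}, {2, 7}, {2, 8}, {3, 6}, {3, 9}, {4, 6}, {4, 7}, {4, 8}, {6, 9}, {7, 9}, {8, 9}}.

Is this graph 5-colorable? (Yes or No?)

The chromatic number is 4. 1, 2, 4, 7 are pairwise adjacent (a clique of size 4), so at least 4 colors are needed.
4 colors suffice: color red → {2, 9}; color blue → {3, 4, 5}; color green → {6, 7, 8}; color yellow → {1}.
Since 5 ≥ 4, a proper 5-coloring certainly exists.

Yes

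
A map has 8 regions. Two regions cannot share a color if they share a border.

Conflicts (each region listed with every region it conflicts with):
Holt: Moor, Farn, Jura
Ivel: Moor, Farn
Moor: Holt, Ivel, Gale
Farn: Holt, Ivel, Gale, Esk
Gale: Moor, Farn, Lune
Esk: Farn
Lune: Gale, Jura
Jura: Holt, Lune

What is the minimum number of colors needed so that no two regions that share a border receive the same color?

3

The cycle Lune-Gale-Farn-Holt-Jura-Lune has odd length 5, so it cannot be 2-colored; at least 3 colors are needed.
3 colors suffice: color 1 → {Moor, Farn, Jura}; color 2 → {Holt, Ivel, Gale, Esk}; color 3 → {Lune}. Every pair that conflicts lands in different colors.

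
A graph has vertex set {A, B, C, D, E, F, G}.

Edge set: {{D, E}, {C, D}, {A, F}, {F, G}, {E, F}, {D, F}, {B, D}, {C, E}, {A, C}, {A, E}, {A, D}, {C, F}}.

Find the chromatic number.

5

A, C, D, E, F form a clique, so at least 5 colors are needed.
5 colors suffice: color 1 → {B, F}; color 2 → {D, G}; color 3 → {A}; color 4 → {C}; color 5 → {E}. Every edge joins two different colors.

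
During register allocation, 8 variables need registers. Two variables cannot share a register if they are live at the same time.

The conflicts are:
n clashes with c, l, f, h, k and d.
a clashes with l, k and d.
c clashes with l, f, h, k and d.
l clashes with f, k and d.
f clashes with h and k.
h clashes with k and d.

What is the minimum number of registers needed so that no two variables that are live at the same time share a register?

n, c, l, f, k are mutually in conflict, so at least 5 registers are needed.
5 registers suffice: register 1 → {k, d}; register 2 → {l, h}; register 3 → {n, a}; register 4 → {c}; register 5 → {f}. Each listed conflict is separated.

5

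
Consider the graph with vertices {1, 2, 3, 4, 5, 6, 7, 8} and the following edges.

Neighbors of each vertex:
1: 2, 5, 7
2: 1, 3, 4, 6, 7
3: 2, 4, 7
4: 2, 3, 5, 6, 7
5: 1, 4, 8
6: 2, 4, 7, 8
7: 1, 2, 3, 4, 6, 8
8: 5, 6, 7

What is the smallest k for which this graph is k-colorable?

2, 3, 4, 7 form a clique, so at least 4 colors are needed.
4 colors suffice: color red → {5, 7}; color blue → {1, 4, 8}; color green → {2}; color yellow → {3, 6}. No two adjacent vertices share a color.

4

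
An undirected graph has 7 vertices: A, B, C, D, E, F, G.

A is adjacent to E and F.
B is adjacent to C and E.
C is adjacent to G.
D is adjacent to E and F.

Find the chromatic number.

2

B and C are adjacent, so at least 2 colors are needed.
2 colors suffice: A=2, B=2, C=1, D=2, E=1, F=1, G=2. Each edge has distinct colors on its endpoints.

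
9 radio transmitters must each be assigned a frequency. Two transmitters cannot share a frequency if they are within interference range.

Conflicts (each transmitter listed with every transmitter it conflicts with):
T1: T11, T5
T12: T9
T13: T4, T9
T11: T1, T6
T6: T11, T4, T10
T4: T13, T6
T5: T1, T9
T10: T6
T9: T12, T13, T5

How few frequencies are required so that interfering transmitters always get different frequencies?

3

The cycle T6-T4-T13-T9-T5-T1-T11-T6 has odd length 7, so it cannot be 2-colored; at least 3 frequencies are needed.
Using 3 frequencies: T1=1, T12=2, T13=3, T11=2, T6=1, T4=2, T5=2, T10=2, T9=1. No two conflicting transmitters share a frequency.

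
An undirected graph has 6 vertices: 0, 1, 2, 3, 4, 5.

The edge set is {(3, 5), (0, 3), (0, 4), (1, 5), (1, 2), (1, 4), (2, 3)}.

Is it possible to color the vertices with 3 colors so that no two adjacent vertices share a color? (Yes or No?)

The chromatic number is 3. The cycle 4-1-2-3-0-4 has odd length 5, so it cannot be 2-colored; at least 3 colors are needed.
3 colors suffice: color a → {1, 3}; color b → {2, 4, 5}; color c → {0}.
That is already a proper 3-coloring.

Yes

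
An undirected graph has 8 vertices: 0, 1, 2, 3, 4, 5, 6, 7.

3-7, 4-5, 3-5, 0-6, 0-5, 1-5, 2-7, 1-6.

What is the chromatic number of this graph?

2

1 and 6 are adjacent, so at least 2 colors are needed.
2 colors suffice: color a → {5, 6, 7}; color b → {0, 1, 2, 3, 4}. Each edge has distinct colors on its endpoints.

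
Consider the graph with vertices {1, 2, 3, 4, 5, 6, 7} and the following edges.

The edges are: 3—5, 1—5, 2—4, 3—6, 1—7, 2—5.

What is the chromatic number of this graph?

2

3 and 5 are adjacent, so at least 2 colors are needed.
2 colors suffice: color red → {4, 5, 6, 7}; color blue → {1, 2, 3}. Every edge joins two different colors.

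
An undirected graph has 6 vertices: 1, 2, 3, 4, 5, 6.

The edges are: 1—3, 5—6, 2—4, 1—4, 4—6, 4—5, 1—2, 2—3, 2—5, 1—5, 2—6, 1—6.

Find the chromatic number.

1, 2, 4, 5, 6 are mutually adjacent (a clique of size 5), so at least 5 colors are needed.
5 colors suffice: 1=blue, 2=red, 3=green, 4=yellow, 5=green, 6=purple. No two adjacent vertices share a color.

5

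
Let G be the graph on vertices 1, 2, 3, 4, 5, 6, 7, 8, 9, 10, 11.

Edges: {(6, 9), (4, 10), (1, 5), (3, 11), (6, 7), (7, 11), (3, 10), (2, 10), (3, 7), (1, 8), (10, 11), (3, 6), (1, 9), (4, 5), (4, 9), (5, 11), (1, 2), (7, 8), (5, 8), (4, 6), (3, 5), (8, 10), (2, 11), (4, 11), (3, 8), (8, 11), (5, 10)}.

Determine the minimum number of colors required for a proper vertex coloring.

3, 5, 8, 10, 11 form a clique, so at least 5 colors are needed.
5 colors suffice: 1=red, 2=blue, 3=blue, 4=blue, 5=green, 6=red, 7=green, 8=yellow, 9=green, 10=purple, 11=red. Each edge has distinct colors on its endpoints.

5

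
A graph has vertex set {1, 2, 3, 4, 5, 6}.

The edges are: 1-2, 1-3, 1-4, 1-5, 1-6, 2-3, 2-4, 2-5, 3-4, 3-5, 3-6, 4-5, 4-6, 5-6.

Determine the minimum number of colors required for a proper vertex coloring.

1, 3, 4, 5, 6 are pairwise adjacent (a clique of size 5), so at least 5 colors are needed.
5 colors suffice: color red → {4}; color blue → {5}; color green → {3}; color yellow → {1}; color purple → {2, 6}. No two adjacent vertices share a color.

5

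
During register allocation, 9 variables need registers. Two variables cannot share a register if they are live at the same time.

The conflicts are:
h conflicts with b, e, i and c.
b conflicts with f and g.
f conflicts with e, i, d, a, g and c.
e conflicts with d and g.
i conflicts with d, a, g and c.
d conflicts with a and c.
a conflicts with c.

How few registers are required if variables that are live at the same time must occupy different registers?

5

f, i, d, a, c all conflict with each other, so at least 5 registers are needed.
5 registers suffice: register 1 → {h, f}; register 2 → {b, e, i}; register 3 → {g, c}; register 4 → {d}; register 5 → {a}. No two conflicting variables share a register.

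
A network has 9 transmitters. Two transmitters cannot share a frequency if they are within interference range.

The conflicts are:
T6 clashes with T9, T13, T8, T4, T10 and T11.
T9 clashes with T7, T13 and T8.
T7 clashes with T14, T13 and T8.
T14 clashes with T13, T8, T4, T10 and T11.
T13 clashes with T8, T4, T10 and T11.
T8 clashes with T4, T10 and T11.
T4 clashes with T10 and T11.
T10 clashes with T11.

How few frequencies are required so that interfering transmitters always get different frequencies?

T6, T13, T8, T4, T10, T11 are mutually in conflict, so at least 6 frequencies are needed.
A valid assignment using 6 frequencies: T6=3, T9=4, T7=5, T14=3, T13=1, T8=2, T4=5, T10=4, T11=6. Every pair that conflicts lands in different frequencies.

6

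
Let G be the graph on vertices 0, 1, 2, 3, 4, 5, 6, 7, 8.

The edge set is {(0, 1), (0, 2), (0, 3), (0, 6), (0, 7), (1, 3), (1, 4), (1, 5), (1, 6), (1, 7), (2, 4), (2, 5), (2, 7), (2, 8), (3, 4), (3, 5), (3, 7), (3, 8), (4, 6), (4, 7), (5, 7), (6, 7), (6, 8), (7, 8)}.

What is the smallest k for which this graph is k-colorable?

1, 3, 4, 7 form a clique, so at least 4 colors are needed.
One proper 4-coloring: 0=d, 1=c, 2=b, 3=b, 4=d, 5=d, 6=b, 7=a, 8=c. No two adjacent vertices share a color.

4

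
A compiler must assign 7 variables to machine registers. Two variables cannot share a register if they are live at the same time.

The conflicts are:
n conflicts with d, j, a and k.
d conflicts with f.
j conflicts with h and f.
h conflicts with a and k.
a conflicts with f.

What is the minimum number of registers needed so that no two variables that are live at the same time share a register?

j and h conflict, so at least 2 registers are needed.
A valid assignment using 2 registers: n=1, d=2, j=2, h=1, a=2, f=1, k=2. No two conflicting variables share a register.

2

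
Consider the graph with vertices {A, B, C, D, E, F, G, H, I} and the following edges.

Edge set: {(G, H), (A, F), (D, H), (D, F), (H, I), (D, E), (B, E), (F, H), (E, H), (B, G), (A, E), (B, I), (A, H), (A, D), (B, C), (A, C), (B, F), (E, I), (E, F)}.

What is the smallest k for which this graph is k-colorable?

5

A, D, E, F, H are pairwise adjacent (a clique of size 5), so at least 5 colors are needed.
A valid assignment using 5 colors: A=4, B=1, C=2, D=5, E=2, F=3, G=2, H=1, I=3. No two adjacent vertices share a color.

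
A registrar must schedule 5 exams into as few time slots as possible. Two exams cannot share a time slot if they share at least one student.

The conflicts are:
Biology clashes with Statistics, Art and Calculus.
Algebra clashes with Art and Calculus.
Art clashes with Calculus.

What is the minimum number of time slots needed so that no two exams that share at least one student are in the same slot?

3

Algebra, Art, Calculus all conflict with each other, so at least 3 time slots are needed.
3 time slots suffice: time slot 1 → {Statistics, Art}; time slot 2 → {Biology, Algebra}; time slot 3 → {Calculus}. Every pair that conflicts lands in different time slots.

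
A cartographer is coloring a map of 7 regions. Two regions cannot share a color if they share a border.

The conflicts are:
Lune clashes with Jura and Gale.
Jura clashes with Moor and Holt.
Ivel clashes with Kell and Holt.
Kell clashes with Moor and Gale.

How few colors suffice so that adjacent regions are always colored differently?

3

The cycle Moor-Jura-Lune-Gale-Kell-Moor has odd length 5, so it cannot be 2-colored; at least 3 colors are needed.
3 colors suffice: color 1 → {Jura, Kell}; color 2 → {Lune, Moor, Holt}; color 3 → {Ivel, Gale}. No two conflicting regions share a color.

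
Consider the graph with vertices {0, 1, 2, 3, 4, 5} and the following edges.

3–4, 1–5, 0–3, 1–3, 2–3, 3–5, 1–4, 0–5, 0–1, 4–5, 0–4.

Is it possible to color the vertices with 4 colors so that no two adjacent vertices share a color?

No

0, 1, 3, 4, 5 are mutually adjacent (a clique of size 5), so at least 5 colors are needed.
So 4 colors are not enough.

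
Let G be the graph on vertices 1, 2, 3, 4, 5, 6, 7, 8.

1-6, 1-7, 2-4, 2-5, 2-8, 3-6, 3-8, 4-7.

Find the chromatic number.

The cycle 7-1-6-3-8-2-4-7 has odd length 7, so it cannot be 2-colored; at least 3 colors are needed.
3 colors suffice: color a → {1, 2, 3}; color b → {4, 5, 6, 8}; color c → {7}. Each edge has distinct colors on its endpoints.

3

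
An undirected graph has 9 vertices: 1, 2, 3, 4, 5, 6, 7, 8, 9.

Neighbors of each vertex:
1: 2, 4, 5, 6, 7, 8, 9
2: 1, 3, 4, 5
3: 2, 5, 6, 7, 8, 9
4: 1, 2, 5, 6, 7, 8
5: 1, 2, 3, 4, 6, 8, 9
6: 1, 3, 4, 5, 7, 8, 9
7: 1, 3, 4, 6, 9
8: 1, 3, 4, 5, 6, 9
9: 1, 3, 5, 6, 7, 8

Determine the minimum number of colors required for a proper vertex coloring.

5

1, 4, 5, 6, 8 are mutually adjacent (a clique of size 5), so at least 5 colors are needed.
5 colors suffice: color red → {1, 3}; color blue → {2, 6}; color green → {5, 7}; color yellow → {4, 9}; color purple → {8}. Each edge has distinct colors on its endpoints.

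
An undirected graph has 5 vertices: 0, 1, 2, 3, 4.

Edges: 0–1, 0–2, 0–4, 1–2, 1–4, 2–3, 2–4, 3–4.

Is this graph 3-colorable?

No

0, 1, 2, 4 are mutually adjacent (a clique of size 4), so at least 4 colors are needed.
So 3 colors are not enough.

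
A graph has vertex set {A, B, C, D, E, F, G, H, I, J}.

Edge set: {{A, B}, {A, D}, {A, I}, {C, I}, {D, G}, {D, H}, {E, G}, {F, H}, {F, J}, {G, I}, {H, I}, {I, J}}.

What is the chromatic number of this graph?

H and I are adjacent, so at least 2 colors are needed.
2 colors suffice: color 1 → {B, D, E, F, I}; color 2 → {A, C, G, H, J}. No two adjacent vertices share a color.

2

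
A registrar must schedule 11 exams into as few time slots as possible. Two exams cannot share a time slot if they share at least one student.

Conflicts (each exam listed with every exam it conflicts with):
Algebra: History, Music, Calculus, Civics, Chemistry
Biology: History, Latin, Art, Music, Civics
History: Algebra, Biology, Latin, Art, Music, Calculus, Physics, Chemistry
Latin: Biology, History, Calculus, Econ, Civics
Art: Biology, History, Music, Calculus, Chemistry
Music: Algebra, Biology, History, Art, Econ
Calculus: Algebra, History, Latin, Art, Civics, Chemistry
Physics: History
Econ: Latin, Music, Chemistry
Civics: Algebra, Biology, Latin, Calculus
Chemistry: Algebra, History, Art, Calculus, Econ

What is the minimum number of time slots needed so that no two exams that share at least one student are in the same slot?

4

History, Art, Calculus, Chemistry all conflict with each other, so at least 4 time slots are needed.
4 time slots suffice: time slot 1 → {History, Econ, Civics}; time slot 2 → {Music, Calculus, Physics}; time slot 3 → {Biology, Chemistry}; time slot 4 → {Algebra, Latin, Art}. Every pair that conflicts lands in different time slots.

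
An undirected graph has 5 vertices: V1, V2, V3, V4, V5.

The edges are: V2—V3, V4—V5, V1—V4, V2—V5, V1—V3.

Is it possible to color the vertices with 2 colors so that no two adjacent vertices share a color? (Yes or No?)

No

The cycle V4-V1-V3-V2-V5-V4 has odd length 5, so it cannot be 2-colored; at least 3 colors are needed.
So 2 colors are not enough.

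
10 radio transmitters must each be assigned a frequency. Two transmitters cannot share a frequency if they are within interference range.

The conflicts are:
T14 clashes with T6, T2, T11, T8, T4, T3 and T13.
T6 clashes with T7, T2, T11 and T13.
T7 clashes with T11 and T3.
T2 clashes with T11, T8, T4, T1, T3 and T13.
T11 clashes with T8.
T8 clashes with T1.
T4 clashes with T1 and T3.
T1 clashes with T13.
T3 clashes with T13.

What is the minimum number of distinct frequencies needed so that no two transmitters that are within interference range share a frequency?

4

T14, T2, T3, T13 all conflict with each other, so at least 4 frequencies are needed.
4 frequencies suffice: frequency 1 → {T7, T2}; frequency 2 → {T14, T1}; frequency 3 → {T6, T8, T3}; frequency 4 → {T11, T4, T13}. No two conflicting transmitters share a frequency.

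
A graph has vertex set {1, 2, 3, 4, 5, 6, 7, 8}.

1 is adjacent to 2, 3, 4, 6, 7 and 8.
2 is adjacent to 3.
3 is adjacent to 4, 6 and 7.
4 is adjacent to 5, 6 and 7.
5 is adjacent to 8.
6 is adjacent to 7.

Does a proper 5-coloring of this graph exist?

Yes

The chromatic number is 5. 1, 3, 4, 6, 7 form a clique, so at least 5 colors are needed.
A valid assignment using 5 colors: 1=a, 2=c, 3=b, 4=c, 5=a, 6=d, 7=e, 8=b.
That is already a proper 5-coloring.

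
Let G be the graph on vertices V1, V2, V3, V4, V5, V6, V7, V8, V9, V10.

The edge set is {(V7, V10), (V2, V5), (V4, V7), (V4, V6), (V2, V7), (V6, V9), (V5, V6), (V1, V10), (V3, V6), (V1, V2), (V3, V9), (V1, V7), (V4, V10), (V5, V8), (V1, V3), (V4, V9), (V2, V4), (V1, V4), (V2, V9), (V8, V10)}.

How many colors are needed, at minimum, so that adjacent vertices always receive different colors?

V1, V2, V4, V7 are pairwise adjacent (a clique of size 4), so at least 4 colors are needed.
4 colors suffice: color 1 → {V3, V4, V5}; color 2 → {V2, V6, V10}; color 3 → {V1, V8, V9}; color 4 → {V7}. Each edge has distinct colors on its endpoints.

4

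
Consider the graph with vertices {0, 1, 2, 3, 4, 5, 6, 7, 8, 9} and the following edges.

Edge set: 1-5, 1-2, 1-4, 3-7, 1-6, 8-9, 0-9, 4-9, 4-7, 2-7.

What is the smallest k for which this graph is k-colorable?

8 and 9 are adjacent, so at least 2 colors are needed.
2 colors suffice: color red → {1, 7, 9}; color blue → {0, 2, 3, 4, 5, 6, 8}. No two adjacent vertices share a color.

2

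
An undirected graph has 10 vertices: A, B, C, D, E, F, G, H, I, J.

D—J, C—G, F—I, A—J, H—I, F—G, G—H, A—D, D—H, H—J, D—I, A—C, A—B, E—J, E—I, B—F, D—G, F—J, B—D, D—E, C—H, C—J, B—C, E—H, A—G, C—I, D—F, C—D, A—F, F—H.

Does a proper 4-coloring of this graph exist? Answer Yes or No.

Yes

The chromatic number is 4. A, D, F, G are mutually adjacent (a clique of size 4), so at least 4 colors are needed.
4 colors suffice: A=green, B=yellow, C=blue, D=red, E=blue, F=blue, G=yellow, H=green, I=yellow, J=yellow.
That is already a proper 4-coloring.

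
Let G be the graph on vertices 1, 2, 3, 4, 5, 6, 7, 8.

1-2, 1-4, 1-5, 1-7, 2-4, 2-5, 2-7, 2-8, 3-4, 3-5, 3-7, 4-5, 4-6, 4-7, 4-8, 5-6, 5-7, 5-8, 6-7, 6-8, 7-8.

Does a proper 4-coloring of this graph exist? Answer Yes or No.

No

4, 5, 6, 7, 8 are pairwise adjacent (a clique of size 5), so at least 5 colors are needed.
So 4 colors are not enough.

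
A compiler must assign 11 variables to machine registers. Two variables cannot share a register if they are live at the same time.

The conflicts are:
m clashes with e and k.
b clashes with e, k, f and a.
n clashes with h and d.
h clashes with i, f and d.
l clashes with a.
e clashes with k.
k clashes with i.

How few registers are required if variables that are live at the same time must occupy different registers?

3

b, e, k all conflict with each other, so at least 3 registers are needed.
3 registers suffice: register 1 → {m, b, h, l}; register 2 → {n, k, f, a}; register 3 → {e, i, d}. Every pair that conflicts lands in different registers.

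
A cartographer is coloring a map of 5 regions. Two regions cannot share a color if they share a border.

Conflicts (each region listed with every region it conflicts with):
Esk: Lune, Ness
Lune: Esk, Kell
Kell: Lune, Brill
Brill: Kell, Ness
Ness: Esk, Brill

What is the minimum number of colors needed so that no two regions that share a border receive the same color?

3

The cycle Brill-Ness-Esk-Lune-Kell-Brill has odd length 5, so it cannot be 2-colored; at least 3 colors are needed.
A valid assignment using 3 colors: Esk=1, Lune=2, Kell=1, Brill=2, Ness=3. No two conflicting regions share a color.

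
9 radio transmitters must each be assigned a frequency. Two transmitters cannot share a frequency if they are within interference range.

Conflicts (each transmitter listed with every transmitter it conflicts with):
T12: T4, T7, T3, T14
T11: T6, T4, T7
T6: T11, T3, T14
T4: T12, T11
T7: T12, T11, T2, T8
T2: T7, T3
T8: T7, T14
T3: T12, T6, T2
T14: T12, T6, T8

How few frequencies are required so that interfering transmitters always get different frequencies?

3

The cycle T6-T14-T12-T7-T11-T6 has odd length 5, so it cannot be 2-colored; at least 3 frequencies are needed.
3 frequencies suffice: T12=1, T11=1, T6=3, T4=2, T7=2, T2=1, T8=1, T3=2, T14=2. Every pair that conflicts lands in different frequencies.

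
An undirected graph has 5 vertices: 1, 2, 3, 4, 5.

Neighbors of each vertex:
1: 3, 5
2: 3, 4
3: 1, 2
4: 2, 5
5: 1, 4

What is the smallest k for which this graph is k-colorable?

3

The cycle 1-3-2-4-5-1 has odd length 5, so it cannot be 2-colored; at least 3 colors are needed.
3 colors suffice: color red → {2, 5}; color blue → {1, 4}; color green → {3}. Each edge has distinct colors on its endpoints.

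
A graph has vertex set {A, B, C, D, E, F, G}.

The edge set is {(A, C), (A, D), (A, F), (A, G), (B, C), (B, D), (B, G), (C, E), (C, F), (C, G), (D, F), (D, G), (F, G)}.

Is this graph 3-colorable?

No

A, D, F, G are pairwise adjacent (a clique of size 4), so at least 4 colors are needed.
So 3 colors are not enough.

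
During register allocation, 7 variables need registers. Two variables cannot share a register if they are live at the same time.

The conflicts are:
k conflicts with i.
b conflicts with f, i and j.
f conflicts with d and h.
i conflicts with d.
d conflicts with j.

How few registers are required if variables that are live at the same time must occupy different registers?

2

b and f conflict, so at least 2 registers are needed.
2 registers suffice: register 1 → {k, b, d, h}; register 2 → {f, i, j}. Each listed conflict is separated.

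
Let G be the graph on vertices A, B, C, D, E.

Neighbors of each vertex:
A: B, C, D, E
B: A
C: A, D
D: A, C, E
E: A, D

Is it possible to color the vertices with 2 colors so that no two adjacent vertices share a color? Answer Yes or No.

No

A, D, E are mutually adjacent, so at least 3 colors are needed.
So 2 colors are not enough.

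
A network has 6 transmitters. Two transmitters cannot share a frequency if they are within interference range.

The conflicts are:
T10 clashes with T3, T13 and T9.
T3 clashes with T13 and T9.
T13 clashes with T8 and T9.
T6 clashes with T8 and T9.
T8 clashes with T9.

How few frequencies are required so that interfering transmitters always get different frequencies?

4

T10, T3, T13, T9 pairwise conflict, so at least 4 frequencies are needed.
Using 4 frequencies: T10=3, T3=4, T13=2, T6=2, T8=3, T9=1. Each listed conflict is separated.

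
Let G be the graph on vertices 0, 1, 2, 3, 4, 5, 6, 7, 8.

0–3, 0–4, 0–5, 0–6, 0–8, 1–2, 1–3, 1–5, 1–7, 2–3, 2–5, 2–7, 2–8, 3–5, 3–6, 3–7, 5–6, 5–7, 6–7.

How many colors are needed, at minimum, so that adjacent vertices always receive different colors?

1, 2, 3, 5, 7 are pairwise adjacent (a clique of size 5), so at least 5 colors are needed.
5 colors suffice: 0=green, 1=purple, 2=green, 3=blue, 4=red, 5=red, 6=purple, 7=yellow, 8=red. Each edge has distinct colors on its endpoints.

5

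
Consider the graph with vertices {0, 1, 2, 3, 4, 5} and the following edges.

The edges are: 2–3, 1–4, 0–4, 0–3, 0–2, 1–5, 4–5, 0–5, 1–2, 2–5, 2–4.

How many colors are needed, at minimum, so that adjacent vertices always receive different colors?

4

1, 2, 4, 5 are mutually adjacent (a clique of size 4), so at least 4 colors are needed.
4 colors suffice: 0=d, 1=d, 2=a, 3=b, 4=b, 5=c. Each edge has distinct colors on its endpoints.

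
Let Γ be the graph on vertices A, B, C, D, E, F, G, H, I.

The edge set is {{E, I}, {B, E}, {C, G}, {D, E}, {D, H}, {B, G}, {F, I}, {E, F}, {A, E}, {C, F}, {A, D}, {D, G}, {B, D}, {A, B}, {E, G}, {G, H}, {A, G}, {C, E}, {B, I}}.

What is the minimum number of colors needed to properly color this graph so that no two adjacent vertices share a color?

A, B, D, E, G are pairwise adjacent (a clique of size 5), so at least 5 colors are needed.
5 colors suffice: color 1 → {E, H}; color 2 → {G, I}; color 3 → {D, F}; color 4 → {B, C}; color 5 → {A}. No two adjacent vertices share a color.

5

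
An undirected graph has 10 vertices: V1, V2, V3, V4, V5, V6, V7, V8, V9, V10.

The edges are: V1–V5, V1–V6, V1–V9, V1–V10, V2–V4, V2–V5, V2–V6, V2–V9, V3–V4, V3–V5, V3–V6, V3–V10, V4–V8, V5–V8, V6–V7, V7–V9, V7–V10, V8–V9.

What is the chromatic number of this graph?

V3 and V4 are adjacent, so at least 2 colors are needed.
2 colors suffice: color 1 → {V1, V2, V3, V7, V8}; color 2 → {V4, V5, V6, V9, V10}. Every edge joins two different colors.

2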